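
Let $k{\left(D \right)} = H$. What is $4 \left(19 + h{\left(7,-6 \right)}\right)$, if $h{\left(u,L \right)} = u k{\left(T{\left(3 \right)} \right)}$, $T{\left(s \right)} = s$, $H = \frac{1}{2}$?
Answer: $90$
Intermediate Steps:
$H = \frac{1}{2} \approx 0.5$
$k{\left(D \right)} = \frac{1}{2}$
$h{\left(u,L \right)} = \frac{u}{2}$ ($h{\left(u,L \right)} = u \frac{1}{2} = \frac{u}{2}$)
$4 \left(19 + h{\left(7,-6 \right)}\right) = 4 \left(19 + \frac{1}{2} \cdot 7\right) = 4 \left(19 + \frac{7}{2}\right) = 4 \cdot \frac{45}{2} = 90$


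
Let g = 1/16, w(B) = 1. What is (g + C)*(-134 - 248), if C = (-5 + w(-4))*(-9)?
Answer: -110207/8 ≈ -13776.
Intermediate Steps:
g = 1/16 ≈ 0.062500
C = 36 (C = (-5 + 1)*(-9) = -4*(-9) = 36)
(g + C)*(-134 - 248) = (1/16 + 36)*(-134 - 248) = (577/16)*(-382) = -110207/8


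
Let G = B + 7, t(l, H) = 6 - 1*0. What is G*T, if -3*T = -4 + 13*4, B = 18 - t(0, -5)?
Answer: -304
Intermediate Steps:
t(l, H) = 6 (t(l, H) = 6 + 0 = 6)
B = 12 (B = 18 - 1*6 = 18 - 6 = 12)
G = 19 (G = 12 + 7 = 19)
T = -16 (T = -(-4 + 13*4)/3 = -(-4 + 52)/3 = -1/3*48 = -16)
G*T = 19*(-16) = -304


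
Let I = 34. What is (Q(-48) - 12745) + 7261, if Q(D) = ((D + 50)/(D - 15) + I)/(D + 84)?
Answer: -3108893/567 ≈ -5483.1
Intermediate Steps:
Q(D) = (34 + (50 + D)/(-15 + D))/(84 + D) (Q(D) = ((D + 50)/(D - 15) + 34)/(D + 84) = ((50 + D)/(-15 + D) + 34)/(84 + D) = (34 + (50 + D)/(-15 + D))/(84 + D))
(Q(-48) - 12745) + 7261 = (5*(-92 + 7*(-48))/(-1260 + (-48)**2 + 69*(-48)) - 12745) + 7261 = (5*(-92 - 336)/(-1260 + 2304 - 3312) - 12745) + 7261 = (5*(-428)/(-2268) - 12745) + 7261 = (5*(-1/2268)*(-428) - 12745) + 7261 = (535/567 - 12745) + 7261 = -7225880/567 + 7261 = -3108893/567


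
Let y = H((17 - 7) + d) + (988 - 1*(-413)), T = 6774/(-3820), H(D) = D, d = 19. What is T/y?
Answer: -3387/2731300 ≈ -0.0012401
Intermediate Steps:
T = -3387/1910 (T = 6774*(-1/3820) = -3387/1910 ≈ -1.7733)
y = 1430 (y = ((17 - 7) + 19) + (988 - 1*(-413)) = (10 + 19) + (988 + 413) = 29 + 1401 = 1430)
T/y = -3387/1910/1430 = -3387/1910*1/1430 = -3387/2731300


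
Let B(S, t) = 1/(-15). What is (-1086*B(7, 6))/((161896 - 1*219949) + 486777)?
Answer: 181/1071810 ≈ 0.00016887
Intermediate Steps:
B(S, t) = -1/15
(-1086*B(7, 6))/((161896 - 1*219949) + 486777) = (-1086*(-1/15))/((161896 - 1*219949) + 486777) = 362/(5*((161896 - 219949) + 486777)) = 362/(5*(-58053 + 486777)) = (362/5)/428724 = (362/5)*(1/428724) = 181/1071810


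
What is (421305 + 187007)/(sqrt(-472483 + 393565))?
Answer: -304156*I*sqrt(78918)/39459 ≈ -2165.4*I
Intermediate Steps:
(421305 + 187007)/(sqrt(-472483 + 393565)) = 608312/(sqrt(-78918)) = 608312/((I*sqrt(78918))) = 608312*(-I*sqrt(78918)/78918) = -304156*I*sqrt(78918)/39459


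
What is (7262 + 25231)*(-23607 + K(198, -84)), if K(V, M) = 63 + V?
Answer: -758581578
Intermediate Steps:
(7262 + 25231)*(-23607 + K(198, -84)) = (7262 + 25231)*(-23607 + (63 + 198)) = 32493*(-23607 + 261) = 32493*(-23346) = -758581578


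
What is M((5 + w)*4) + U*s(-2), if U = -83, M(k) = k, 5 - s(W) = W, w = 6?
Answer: -537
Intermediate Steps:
s(W) = 5 - W
M((5 + w)*4) + U*s(-2) = (5 + 6)*4 - 83*(5 - 1*(-2)) = 11*4 - 83*(5 + 2) = 44 - 83*7 = 44 - 581 = -537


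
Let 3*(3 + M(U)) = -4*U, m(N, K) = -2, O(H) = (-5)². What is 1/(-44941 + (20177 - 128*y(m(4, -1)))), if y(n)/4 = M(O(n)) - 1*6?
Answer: -3/9268 ≈ -0.00032369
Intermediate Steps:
O(H) = 25
M(U) = -3 - 4*U/3 (M(U) = -3 + (-4*U)/3 = -3 - 4*U/3)
y(n) = -508/3 (y(n) = 4*((-3 - 4/3*25) - 1*6) = 4*((-3 - 100/3) - 6) = 4*(-109/3 - 6) = 4*(-127/3) = -508/3)
1/(-44941 + (20177 - 128*y(m(4, -1)))) = 1/(-44941 + (20177 - 128*(-508)/3)) = 1/(-44941 + (20177 - 1*(-65024/3))) = 1/(-44941 + (20177 + 65024/3)) = 1/(-44941 + 125555/3) = 1/(-9268/3) = -3/9268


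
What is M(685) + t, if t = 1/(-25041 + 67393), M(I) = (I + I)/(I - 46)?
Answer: 58022879/27062928 ≈ 2.1440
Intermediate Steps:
M(I) = 2*I/(-46 + I) (M(I) = (2*I)/(-46 + I) = 2*I/(-46 + I))
t = 1/42352 ≈ 2.3612e-5
M(685) + t = 2*685/(-46 + 685) + 1/42352 = 2*685/639 + 1/42352 = 2*685*(1/639) + 1/42352 = 1370/639 + 1/42352 = 58022879/27062928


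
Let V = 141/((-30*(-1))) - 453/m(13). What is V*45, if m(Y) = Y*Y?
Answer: 30717/338 ≈ 90.879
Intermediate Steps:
m(Y) = Y²
V = 3413/1690 (V = 141/((-30*(-1))) - 453/(13²) = 141/30 - 453/169 = 141*(1/30) - 453*1/169 = 47/10 - 453/169 = 3413/1690 ≈ 2.0195)
V*45 = (3413/1690)*45 = 30717/338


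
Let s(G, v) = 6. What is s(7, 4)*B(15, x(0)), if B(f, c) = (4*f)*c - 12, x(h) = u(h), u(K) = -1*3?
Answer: -1152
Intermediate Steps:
u(K) = -3
x(h) = -3
B(f, c) = -12 + 4*c*f (B(f, c) = 4*c*f - 12 = -12 + 4*c*f)
s(7, 4)*B(15, x(0)) = 6*(-12 + 4*(-3)*15) = 6*(-12 - 180) = 6*(-192) = -1152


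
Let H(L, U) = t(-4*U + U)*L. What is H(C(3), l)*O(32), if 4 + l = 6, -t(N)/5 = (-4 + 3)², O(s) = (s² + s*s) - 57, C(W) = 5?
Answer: -49775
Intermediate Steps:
O(s) = -57 + 2*s² (O(s) = (s² + s²) - 57 = 2*s² - 57 = -57 + 2*s²)
t(N) = -5 (t(N) = -5*(-4 + 3)² = -5*(-1)² = -5*1 = -5)
l = 2 (l = -4 + 6 = 2)
H(L, U) = -5*L
H(C(3), l)*O(32) = (-5*5)*(-57 + 2*32²) = -25*(-57 + 2*1024) = -25*(-57 + 2048) = -25*1991 = -49775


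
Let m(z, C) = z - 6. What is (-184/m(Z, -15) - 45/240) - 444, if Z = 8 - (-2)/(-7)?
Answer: -26473/48 ≈ -551.52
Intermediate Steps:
Z = 54/7 (Z = 8 - (-2)*(-1)/7 = 8 - 1*2/7 = 8 - 2/7 = 54/7 ≈ 7.7143)
m(z, C) = -6 + z
(-184/m(Z, -15) - 45/240) - 444 = (-184/(-6 + 54/7) - 45/240) - 444 = (-184/12/7 - 45*1/240) - 444 = (-184*7/12 - 3/16) - 444 = (-322/3 - 3/16) - 444 = -5161/48 - 444 = -26473/48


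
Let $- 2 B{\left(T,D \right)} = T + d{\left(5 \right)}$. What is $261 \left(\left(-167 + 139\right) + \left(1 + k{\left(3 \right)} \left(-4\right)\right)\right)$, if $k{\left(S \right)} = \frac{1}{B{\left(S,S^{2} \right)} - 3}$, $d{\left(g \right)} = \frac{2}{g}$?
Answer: $- \frac{320769}{47} \approx -6824.9$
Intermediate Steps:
$B{\left(T,D \right)} = - \frac{1}{5} - \frac{T}{2}$ ($B{\left(T,D \right)} = - \frac{T + \frac{2}{5}}{2} = - \frac{\frac{2}{5} + T}{2} = - \frac{1}{5} - \frac{T}{2}$)
$k{\left(S \right)} = \frac{1}{- \frac{16}{5} - \frac{S}{2}}$ ($k{\left(S \right)} = \frac{1}{\left(- \frac{1}{5} - \frac{S}{2}\right) - 3} = \frac{1}{- \frac{16}{5} - \frac{S}{2}}$)
$261 \left(\left(-167 + 139\right) + \left(1 + k{\left(3 \right)} \left(-4\right)\right)\right) = 261 \left(\left(-167 + 139\right) + \left(1 + - \frac{10}{32 + 5 \cdot 3} \left(-4\right)\right)\right) = 261 \left(-28 + \left(1 + - \frac{10}{32 + 15} \left(-4\right)\right)\right) = 261 \left(-28 + \left(1 + - \frac{10}{47} \left(-4\right)\right)\right) = 261 \left(-28 + \left(1 + \left(-10\right) \frac{1}{47} \left(-4\right)\right)\right) = 261 \left(-28 + \left(1 - - \frac{40}{47}\right)\right) = 261 \left(-28 + \left(1 + \frac{40}{47}\right)\right) = 261 \left(-28 + \frac{87}{47}\right) = 261 \left(- \frac{1229}{47}\right) = - \frac{320769}{47}$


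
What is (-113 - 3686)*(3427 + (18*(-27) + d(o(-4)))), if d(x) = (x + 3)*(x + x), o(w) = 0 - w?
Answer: -11385603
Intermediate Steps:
o(w) = -w
d(x) = 2*x*(3 + x) (d(x) = (3 + x)*(2*x) = 2*x*(3 + x))
(-113 - 3686)*(3427 + (18*(-27) + d(o(-4)))) = (-113 - 3686)*(3427 + (18*(-27) + 2*(-1*(-4))*(3 - 1*(-4)))) = -3799*(3427 + (-486 + 2*4*(3 + 4))) = -3799*(3427 + (-486 + 2*4*7)) = -3799*(3427 + (-486 + 56)) = -3799*(3427 - 430) = -3799*2997 = -11385603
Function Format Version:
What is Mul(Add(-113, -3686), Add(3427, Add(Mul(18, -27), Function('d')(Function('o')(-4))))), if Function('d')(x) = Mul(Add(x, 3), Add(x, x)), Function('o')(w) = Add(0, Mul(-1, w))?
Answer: -11385603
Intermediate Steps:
Function('o')(w) = Mul(-1, w)
Function('d')(x) = Mul(2, x, Add(3, x)) (Function('d')(x) = Mul(Add(3, x), Mul(2, x)) = Mul(2, x, Add(3, x)))
Mul(Add(-113, -3686), Add(3427, Add(Mul(18, -27), Function('d')(Function('o')(-4))))) = Mul(Add(-113, -3686), Add(3427, Add(Mul(18, -27), Mul(2, Mul(-1, -4), Add(3, Mul(-1, -4)))))) = Mul(-3799, Add(3427, Add(-486, Mul(2, 4, Add(3, 4))))) = Mul(-3799, Add(3427, Add(-486, Mul(2, 4, 7)))) = Mul(-3799, Add(3427, Add(-486, 56))) = Mul(-3799, Add(3427, -430)) = Mul(-3799, 2997) = -11385603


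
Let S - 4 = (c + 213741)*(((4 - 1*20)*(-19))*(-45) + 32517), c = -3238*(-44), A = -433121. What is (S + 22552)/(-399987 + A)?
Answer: -6710006837/833108 ≈ -8054.2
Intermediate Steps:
c = 142472
S = 6709984285 (S = 4 + (142472 + 213741)*(((4 - 1*20)*(-19))*(-45) + 32517) = 4 + 356213*(((4 - 20)*(-19))*(-45) + 32517) = 4 + 356213*(-16*(-19)*(-45) + 32517) = 4 + 356213*(304*(-45) + 32517) = 4 + 356213*(-13680 + 32517) = 4 + 356213*18837 = 4 + 6709984281 = 6709984285)
(S + 22552)/(-399987 + A) = (6709984285 + 22552)/(-399987 - 433121) = 6710006837/(-833108) = 6710006837*(-1/833108) = -6710006837/833108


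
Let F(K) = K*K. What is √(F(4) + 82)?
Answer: 7*√2 ≈ 9.8995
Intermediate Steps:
F(K) = K²
√(F(4) + 82) = √(4² + 82) = √(16 + 82) = √98 = 7*√2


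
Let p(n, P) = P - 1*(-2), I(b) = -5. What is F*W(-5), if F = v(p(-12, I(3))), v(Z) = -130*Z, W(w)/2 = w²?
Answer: 19500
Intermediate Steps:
p(n, P) = 2 + P (p(n, P) = P + 2 = 2 + P)
W(w) = 2*w²
F = 390 (F = -130*(2 - 5) = -130*(-3) = 390)
F*W(-5) = 390*(2*(-5)²) = 390*(2*25) = 390*50 = 19500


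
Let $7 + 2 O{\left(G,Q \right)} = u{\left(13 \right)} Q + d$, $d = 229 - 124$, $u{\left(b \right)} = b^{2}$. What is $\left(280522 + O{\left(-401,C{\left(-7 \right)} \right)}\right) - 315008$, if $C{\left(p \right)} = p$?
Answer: $- \frac{70057}{2} \approx -35029.0$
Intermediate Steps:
$d = 105$
$O{\left(G,Q \right)} = 49 + \frac{169 Q}{2}$ ($O{\left(G,Q \right)} = - \frac{7}{2} + \frac{13^{2} Q + 105}{2} = - \frac{7}{2} + \frac{169 Q + 105}{2} = - \frac{7}{2} + \frac{105 + 169 Q}{2} = - \frac{7}{2} + \left(\frac{105}{2} + \frac{169 Q}{2}\right) = 49 + \frac{169 Q}{2}$)
$\left(280522 + O{\left(-401,C{\left(-7 \right)} \right)}\right) - 315008 = \left(280522 + \left(49 + \frac{169}{2} \left(-7\right)\right)\right) - 315008 = \left(280522 + \left(49 - \frac{1183}{2}\right)\right) - 315008 = \left(280522 - \frac{1085}{2}\right) - 315008 = \frac{559959}{2} - 315008 = - \frac{70057}{2}$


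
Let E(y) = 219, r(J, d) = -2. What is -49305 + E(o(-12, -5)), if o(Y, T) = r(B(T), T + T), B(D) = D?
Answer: -49086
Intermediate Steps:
o(Y, T) = -2
-49305 + E(o(-12, -5)) = -49305 + 219 = -49086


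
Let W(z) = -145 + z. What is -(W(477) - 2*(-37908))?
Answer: -76148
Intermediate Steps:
-(W(477) - 2*(-37908)) = -((-145 + 477) - 2*(-37908)) = -(332 + 75816) = -1*76148 = -76148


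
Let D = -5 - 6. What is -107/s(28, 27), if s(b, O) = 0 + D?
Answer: 107/11 ≈ 9.7273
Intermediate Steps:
D = -11
s(b, O) = -11 (s(b, O) = 0 - 11 = -11)
-107/s(28, 27) = -107/(-11) = -107*(-1/11) = 107/11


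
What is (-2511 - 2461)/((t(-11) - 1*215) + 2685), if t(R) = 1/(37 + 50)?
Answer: -432564/214891 ≈ -2.0129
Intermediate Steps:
t(R) = 1/87
(-2511 - 2461)/((t(-11) - 1*215) + 2685) = (-2511 - 2461)/((1/87 - 1*215) + 2685) = -4972/((1/87 - 215) + 2685) = -4972/(-18704/87 + 2685) = -4972/214891/87 = -4972*87/214891 = -432564/214891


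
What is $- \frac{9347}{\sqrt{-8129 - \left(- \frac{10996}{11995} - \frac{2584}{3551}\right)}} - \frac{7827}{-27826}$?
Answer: $\frac{7827}{27826} + \frac{9347 i \sqrt{14745215068352079605}}{346178575729} \approx 0.28128 + 103.68 i$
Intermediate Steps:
$- \frac{9347}{\sqrt{-8129 - \left(- \frac{10996}{11995} - \frac{2584}{3551}\right)}} - \frac{7827}{-27826} = - \frac{9347}{\sqrt{-8129 - - \frac{70041876}{42594245}}} - - \frac{7827}{27826} = - \frac{9347}{\sqrt{-8129 + \left(\frac{2584}{3551} + \frac{10996}{11995}\right)}} + \frac{7827}{27826} = - \frac{9347}{\sqrt{-8129 + \frac{70041876}{42594245}}} + \frac{7827}{27826} = - \frac{9347}{\sqrt{- \frac{346178575729}{42594245}}} + \frac{7827}{27826} = - \frac{9347}{\frac{1}{42594245} i \sqrt{14745215068352079605}} + \frac{7827}{27826} = - 9347 \left(- \frac{i \sqrt{14745215068352079605}}{346178575729}\right) + \frac{7827}{27826} = \frac{9347 i \sqrt{14745215068352079605}}{346178575729} + \frac{7827}{27826} = \frac{7827}{27826} + \frac{9347 i \sqrt{14745215068352079605}}{346178575729}$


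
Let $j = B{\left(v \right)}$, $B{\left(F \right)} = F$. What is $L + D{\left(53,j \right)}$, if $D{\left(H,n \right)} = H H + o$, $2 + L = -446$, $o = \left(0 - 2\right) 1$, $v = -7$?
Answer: $2359$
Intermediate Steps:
$j = -7$
$o = -2$ ($o = \left(-2\right) 1 = -2$)
$L = -448$ ($L = -2 - 446 = -448$)
$D{\left(H,n \right)} = -2 + H^{2}$ ($D{\left(H,n \right)} = H H - 2 = H^{2} - 2 = -2 + H^{2}$)
$L + D{\left(53,j \right)} = -448 - \left(2 - 53^{2}\right) = -448 + \left(-2 + 2809\right) = -448 + 2807 = 2359$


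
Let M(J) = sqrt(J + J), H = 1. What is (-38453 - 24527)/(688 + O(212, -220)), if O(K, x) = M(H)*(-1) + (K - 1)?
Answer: -56619020/808199 - 62980*sqrt(2)/808199 ≈ -70.166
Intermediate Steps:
M(J) = sqrt(2)*sqrt(J) (M(J) = sqrt(2*J) = sqrt(2)*sqrt(J))
O(K, x) = -1 + K - sqrt(2) (O(K, x) = (sqrt(2)*sqrt(1))*(-1) + (K - 1) = (sqrt(2)*1)*(-1) + (-1 + K) = sqrt(2)*(-1) + (-1 + K) = -sqrt(2) + (-1 + K) = -1 + K - sqrt(2))
(-38453 - 24527)/(688 + O(212, -220)) = (-38453 - 24527)/(688 + (-1 + 212 - sqrt(2))) = -62980/(688 + (211 - sqrt(2))) = -62980/(899 - sqrt(2))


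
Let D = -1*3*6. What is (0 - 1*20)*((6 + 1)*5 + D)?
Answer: -340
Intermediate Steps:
D = -18 (D = -3*6 = -18)
(0 - 1*20)*((6 + 1)*5 + D) = (0 - 1*20)*((6 + 1)*5 - 18) = (0 - 20)*(7*5 - 18) = -20*(35 - 18) = -20*17 = -340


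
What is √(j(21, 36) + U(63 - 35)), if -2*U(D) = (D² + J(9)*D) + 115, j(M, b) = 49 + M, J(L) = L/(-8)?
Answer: I*√1455/2 ≈ 19.072*I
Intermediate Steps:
J(L) = -L/8 (J(L) = L*(-⅛) = -L/8)
U(D) = -115/2 - D²/2 + 9*D/16 (U(D) = -((D² + (-⅛*9)*D) + 115)/2 = -((D² - 9*D/8) + 115)/2 = -(115 + D² - 9*D/8)/2 = -115/2 - D²/2 + 9*D/16)
√(j(21, 36) + U(63 - 35)) = √((49 + 21) + (-115/2 - (63 - 35)²/2 + 9*(63 - 35)/16)) = √(70 + (-115/2 - ½*28² + (9/16)*28)) = √(70 + (-115/2 - ½*784 + 63/4)) = √(70 + (-115/2 - 392 + 63/4)) = √(70 - 1735/4) = √(-1455/4) = I*√1455/2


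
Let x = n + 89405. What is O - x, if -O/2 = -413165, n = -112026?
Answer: 848951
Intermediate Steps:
O = 826330 (O = -2*(-413165) = 826330)
x = -22621 (x = -112026 + 89405 = -22621)
O - x = 826330 - 1*(-22621) = 826330 + 22621 = 848951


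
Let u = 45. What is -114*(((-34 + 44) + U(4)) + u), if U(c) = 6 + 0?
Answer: -6954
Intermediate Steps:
U(c) = 6
-114*(((-34 + 44) + U(4)) + u) = -114*(((-34 + 44) + 6) + 45) = -114*((10 + 6) + 45) = -114*(16 + 45) = -114*61 = -6954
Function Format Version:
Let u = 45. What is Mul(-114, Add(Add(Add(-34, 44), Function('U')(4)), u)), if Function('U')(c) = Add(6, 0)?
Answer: -6954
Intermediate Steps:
Function('U')(c) = 6
Mul(-114, Add(Add(Add(-34, 44), Function('U')(4)), u)) = Mul(-114, Add(Add(Add(-34, 44), 6), 45)) = Mul(-114, Add(Add(10, 6), 45)) = Mul(-114, Add(16, 45)) = Mul(-114, 61) = -6954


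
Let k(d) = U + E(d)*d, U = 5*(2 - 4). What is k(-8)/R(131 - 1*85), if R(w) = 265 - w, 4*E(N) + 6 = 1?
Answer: 0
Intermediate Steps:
E(N) = -5/4 (E(N) = -3/2 + (¼)*1 = -3/2 + ¼ = -5/4)
U = -10 (U = 5*(-2) = -10)
k(d) = -10 - 5*d/4
k(-8)/R(131 - 1*85) = (-10 - 5/4*(-8))/(265 - (131 - 1*85)) = (-10 + 10)/(265 - (131 - 85)) = 0/(265 - 1*46) = 0/(265 - 46) = 0/219 = 0*(1/219) = 0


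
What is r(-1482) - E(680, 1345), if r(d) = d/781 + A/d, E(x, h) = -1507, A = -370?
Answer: 871178870/578721 ≈ 1505.4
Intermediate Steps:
r(d) = -370/d + d/781 (r(d) = d/781 - 370/d = -370/d + d/781)
r(-1482) - E(680, 1345) = (-370/(-1482) + (1/781)*(-1482)) - 1*(-1507) = (-370*(-1/1482) - 1482/781) + 1507 = (185/741 - 1482/781) + 1507 = -953677/578721 + 1507 = 871178870/578721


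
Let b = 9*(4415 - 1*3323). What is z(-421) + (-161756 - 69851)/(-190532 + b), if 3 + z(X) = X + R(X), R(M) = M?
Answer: -152463273/180704 ≈ -843.72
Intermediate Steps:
b = 9828 (b = 9*(4415 - 3323) = 9*1092 = 9828)
z(X) = -3 + 2*X (z(X) = -3 + (X + X) = -3 + 2*X)
z(-421) + (-161756 - 69851)/(-190532 + b) = (-3 + 2*(-421)) + (-161756 - 69851)/(-190532 + 9828) = (-3 - 842) - 231607/(-180704) = -845 - 231607*(-1/180704) = -845 + 231607/180704 = -152463273/180704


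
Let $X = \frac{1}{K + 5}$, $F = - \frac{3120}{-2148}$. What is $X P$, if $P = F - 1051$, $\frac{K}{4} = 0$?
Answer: $- \frac{187869}{895} \approx -209.91$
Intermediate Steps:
$F = \frac{260}{179}$ ($F = \left(-3120\right) \left(- \frac{1}{2148}\right) = \frac{260}{179} \approx 1.4525$)
$K = 0$ ($K = 4 \cdot 0 = 0$)
$P = - \frac{187869}{179}$ ($P = \frac{260}{179} - 1051 = - \frac{187869}{179} \approx -1049.5$)
$X = \frac{1}{5}$ ($X = \frac{1}{0 + 5} = \frac{1}{5} \approx 0.2$)
$X P = \frac{1}{5} \left(- \frac{187869}{179}\right) = - \frac{187869}{895}$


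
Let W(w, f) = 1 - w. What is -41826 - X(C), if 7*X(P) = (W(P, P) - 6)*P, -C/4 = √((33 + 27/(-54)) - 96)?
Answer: -293798/7 - 10*I*√254/7 ≈ -41971.0 - 22.768*I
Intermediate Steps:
C = -2*I*√254 (C = -4*√((33 + 27/(-54)) - 96) = -4*√((33 + 27*(-1/54)) - 96) = -4*√((33 - ½) - 96) = -4*√(65/2 - 96) = -2*I*√254 ≈ -31.875*I)
X(P) = P*(-5 - P)/7 (X(P) = (((1 - P) - 6)*P)/7 = ((-5 - P)*P)/7 = (P*(-5 - P))/7 = P*(-5 - P)/7)
-41826 - X(C) = -41826 - (-1)*(-2*I*√254)*(5 - 2*I*√254)/7 = -41826 - 2*I*√254*(5 - 2*I*√254)/7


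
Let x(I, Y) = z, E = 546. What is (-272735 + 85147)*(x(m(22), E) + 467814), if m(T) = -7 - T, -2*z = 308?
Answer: -87727404080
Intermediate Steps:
z = -154 (z = -½*308 = -154)
x(I, Y) = -154
(-272735 + 85147)*(x(m(22), E) + 467814) = (-272735 + 85147)*(-154 + 467814) = -187588*467660 = -87727404080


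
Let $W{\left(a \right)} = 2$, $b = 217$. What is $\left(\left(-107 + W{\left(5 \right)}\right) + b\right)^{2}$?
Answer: $12544$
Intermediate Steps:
$\left(\left(-107 + W{\left(5 \right)}\right) + b\right)^{2} = \left(\left(-107 + 2\right) + 217\right)^{2} = \left(-105 + 217\right)^{2} = 112^{2} = 12544$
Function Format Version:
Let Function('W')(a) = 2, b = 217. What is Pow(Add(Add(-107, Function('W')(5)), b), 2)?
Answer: 12544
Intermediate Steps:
Pow(Add(Add(-107, Function('W')(5)), b), 2) = Pow(Add(Add(-107, 2), 217), 2) = Pow(Add(-105, 217), 2) = Pow(112, 2) = 12544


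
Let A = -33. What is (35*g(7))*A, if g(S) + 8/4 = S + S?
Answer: -13860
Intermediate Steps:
g(S) = -2 + 2*S (g(S) = -2 + (S + S) = -2 + 2*S)
(35*g(7))*A = (35*(-2 + 2*7))*(-33) = (35*(-2 + 14))*(-33) = (35*12)*(-33) = 420*(-33) = -13860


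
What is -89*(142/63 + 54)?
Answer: -315416/63 ≈ -5006.6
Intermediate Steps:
-89*(142/63 + 54) = -89*3544/63 = -315416/63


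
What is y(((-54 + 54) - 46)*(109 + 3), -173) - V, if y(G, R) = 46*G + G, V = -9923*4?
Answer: -202452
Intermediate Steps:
V = -39692
y(G, R) = 47*G
y(((-54 + 54) - 46)*(109 + 3), -173) - V = 47*(((-54 + 54) - 46)*(109 + 3)) - 1*(-39692) = 47*((0 - 46)*112) + 39692 = 47*(-46*112) + 39692 = 47*(-5152) + 39692 = -242144 + 39692 = -202452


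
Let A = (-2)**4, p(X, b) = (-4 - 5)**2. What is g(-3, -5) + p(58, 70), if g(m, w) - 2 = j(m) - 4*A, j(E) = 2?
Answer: 21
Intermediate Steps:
p(X, b) = 81 (p(X, b) = (-9)**2 = 81)
A = 16
g(m, w) = -60 (g(m, w) = 2 + (2 - 4*16) = 2 + (2 - 64) = 2 - 62 = -60)
g(-3, -5) + p(58, 70) = -60 + 81 = 21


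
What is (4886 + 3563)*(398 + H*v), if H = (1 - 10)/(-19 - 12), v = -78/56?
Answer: 416551391/124 ≈ 3.3593e+6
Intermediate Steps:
v = -39/28 (v = -78*1/56 = -39/28 ≈ -1.3929)
H = 9/31 (H = -9/(-31) = -9*(-1/31) = 9/31 ≈ 0.29032)
(4886 + 3563)*(398 + H*v) = (4886 + 3563)*(398 + (9/31)*(-39/28)) = 8449*(398 - 351/868) = 8449*(345113/868) = 416551391/124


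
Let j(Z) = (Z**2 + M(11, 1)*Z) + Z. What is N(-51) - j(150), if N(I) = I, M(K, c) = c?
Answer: -22851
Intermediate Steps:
j(Z) = Z**2 + 2*Z (j(Z) = (Z**2 + 1*Z) + Z = (Z**2 + Z) + Z = (Z + Z**2) + Z = Z**2 + 2*Z)
N(-51) - j(150) = -51 - 150*(2 + 150) = -51 - 150*152 = -51 - 1*22800 = -51 - 22800 = -22851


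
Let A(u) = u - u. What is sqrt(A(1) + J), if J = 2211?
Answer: sqrt(2211) ≈ 47.021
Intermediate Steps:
A(u) = 0
sqrt(A(1) + J) = sqrt(0 + 2211) = sqrt(2211)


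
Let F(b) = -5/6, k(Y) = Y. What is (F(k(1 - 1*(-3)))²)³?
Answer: 15625/46656 ≈ 0.33490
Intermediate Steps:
F(b) = -⅚ (F(b) = -5*⅙ = -⅚)
(F(k(1 - 1*(-3)))²)³ = ((-⅚)²)³ = (25/36)³ = 15625/46656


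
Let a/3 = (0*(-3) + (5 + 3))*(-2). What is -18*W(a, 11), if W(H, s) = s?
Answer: -198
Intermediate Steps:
a = -48 (a = 3*((0*(-3) + (5 + 3))*(-2)) = 3*((0 + 8)*(-2)) = 3*(8*(-2)) = 3*(-16) = -48)
-18*W(a, 11) = -18*11 = -198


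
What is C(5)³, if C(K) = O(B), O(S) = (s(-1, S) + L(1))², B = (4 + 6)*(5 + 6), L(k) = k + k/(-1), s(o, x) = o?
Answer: 1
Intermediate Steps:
L(k) = 0 (L(k) = k + k*(-1) = k - k = 0)
B = 110 (B = 10*11 = 110)
O(S) = 1 (O(S) = (-1 + 0)² = (-1)² = 1)
C(K) = 1
C(5)³ = 1³ = 1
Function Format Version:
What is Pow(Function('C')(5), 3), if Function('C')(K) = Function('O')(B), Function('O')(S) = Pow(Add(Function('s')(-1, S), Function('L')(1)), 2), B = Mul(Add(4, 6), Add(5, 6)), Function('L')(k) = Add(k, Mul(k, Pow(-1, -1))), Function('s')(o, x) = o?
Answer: 1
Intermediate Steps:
Function('L')(k) = 0 (Function('L')(k) = Add(k, Mul(k, -1)) = Add(k, Mul(-1, k)) = 0)
B = 110 (B = Mul(10, 11) = 110)
Function('O')(S) = 1 (Function('O')(S) = Pow(Add(-1, 0), 2) = Pow(-1, 2) = 1)
Function('C')(K) = 1
Pow(Function('C')(5), 3) = Pow(1, 3) = 1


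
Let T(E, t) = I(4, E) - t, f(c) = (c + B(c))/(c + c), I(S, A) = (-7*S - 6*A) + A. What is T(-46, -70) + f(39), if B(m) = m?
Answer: 273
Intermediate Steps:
I(S, A) = -7*S - 5*A
f(c) = 1 (f(c) = (c + c)/(c + c) = (2*c)/((2*c)) = (2*c)*(1/(2*c)) = 1)
T(E, t) = -28 - t - 5*E (T(E, t) = (-7*4 - 5*E) - t = (-28 - 5*E) - t = -28 - t - 5*E)
T(-46, -70) + f(39) = (-28 - 1*(-70) - 5*(-46)) + 1 = (-28 + 70 + 230) + 1 = 272 + 1 = 273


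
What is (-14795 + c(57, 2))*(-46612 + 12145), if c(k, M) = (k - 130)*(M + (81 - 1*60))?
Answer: 567809358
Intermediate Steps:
c(k, M) = (-130 + k)*(21 + M) (c(k, M) = (-130 + k)*(M + (81 - 60)) = (-130 + k)*(M + 21) = (-130 + k)*(21 + M))
(-14795 + c(57, 2))*(-46612 + 12145) = (-14795 + (-2730 - 130*2 + 21*57 + 2*57))*(-46612 + 12145) = (-14795 + (-2730 - 260 + 1197 + 114))*(-34467) = (-14795 - 1679)*(-34467) = -16474*(-34467) = 567809358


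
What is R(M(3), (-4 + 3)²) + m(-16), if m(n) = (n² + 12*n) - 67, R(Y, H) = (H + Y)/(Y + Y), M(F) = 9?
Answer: -22/9 ≈ -2.4444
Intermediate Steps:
R(Y, H) = (H + Y)/(2*Y) (R(Y, H) = (H + Y)/((2*Y)) = (H + Y)*(1/(2*Y)) = (H + Y)/(2*Y))
m(n) = -67 + n² + 12*n
R(M(3), (-4 + 3)²) + m(-16) = (½)*((-4 + 3)² + 9)/9 + (-67 + (-16)² + 12*(-16)) = (½)*(⅑)*((-1)² + 9) + (-67 + 256 - 192) = (½)*(⅑)*(1 + 9) - 3 = (½)*(⅑)*10 - 3 = 5/9 - 3 = -22/9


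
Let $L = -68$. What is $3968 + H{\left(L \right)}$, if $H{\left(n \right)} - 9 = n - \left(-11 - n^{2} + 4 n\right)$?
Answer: $8816$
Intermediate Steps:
$H{\left(n \right)} = 20 + n^{2} - 3 n$ ($H{\left(n \right)} = 9 - \left(-11 - n^{2} + 3 n\right) = 9 + \left(n + \left(\left(n^{2} - 4 n\right) + \left(-2 + 13\right)\right)\right) = 9 + \left(n + \left(\left(n^{2} - 4 n\right) + 11\right)\right) = 9 + \left(n + \left(11 + n^{2} - 4 n\right)\right) = 9 + \left(11 + n^{2} - 3 n\right) = 20 + n^{2} - 3 n$)
$3968 + H{\left(L \right)} = 3968 + \left(20 + \left(-68\right)^{2} - -204\right) = 3968 + \left(20 + 4624 + 204\right) = 3968 + 4848 = 8816$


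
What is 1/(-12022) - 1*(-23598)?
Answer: 283695155/12022 ≈ 23598.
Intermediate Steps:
1/(-12022) - 1*(-23598) = -1/12022 + 23598 = 283695155/12022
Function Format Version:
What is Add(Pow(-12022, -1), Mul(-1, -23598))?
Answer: Rational(283695155, 12022) ≈ 23598.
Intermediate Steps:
Add(Pow(-12022, -1), Mul(-1, -23598)) = Add(Rational(-1, 12022), 23598) = Rational(283695155, 12022)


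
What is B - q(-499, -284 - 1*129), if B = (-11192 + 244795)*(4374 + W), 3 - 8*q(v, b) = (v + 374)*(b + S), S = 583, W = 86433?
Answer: 169702279715/8 ≈ 2.1213e+10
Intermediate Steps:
q(v, b) = 3/8 - (374 + v)*(583 + b)/8 (q(v, b) = 3/8 - (v + 374)*(b + 583)/8 = 3/8 - (374 + v)*(583 + b)/8)
B = 21212787621 (B = (-11192 + 244795)*(4374 + 86433) = 233603*90807 = 21212787621)
B - q(-499, -284 - 1*129) = 21212787621 - (-218039/8 - 583/8*(-499) - 187*(-284 - 1*129)/4 - 1/8*(-284 - 1*129)*(-499)) = 21212787621 - (-218039/8 + 290917/8 - 187*(-284 - 129)/4 - 1/8*(-284 - 129)*(-499)) = 21212787621 - (-218039/8 + 290917/8 - 187/4*(-413) - 1/8*(-413)*(-499)) = 21212787621 - (-218039/8 + 290917/8 + 77231/4 - 206087/8) = 21212787621 - 1*21253/8 = 21212787621 - 21253/8 = 169702279715/8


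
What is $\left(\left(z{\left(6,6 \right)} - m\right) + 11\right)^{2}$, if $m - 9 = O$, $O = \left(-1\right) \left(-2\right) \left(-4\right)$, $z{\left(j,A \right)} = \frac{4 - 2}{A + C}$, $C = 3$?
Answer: $\frac{8464}{81} \approx 104.49$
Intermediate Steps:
$z{\left(j,A \right)} = \frac{2}{3 + A}$ ($z{\left(j,A \right)} = \frac{4 - 2}{A + 3} = \frac{2}{3 + A}$)
$O = -8$ ($O = 2 \left(-4\right) = -8$)
$m = 1$ ($m = 9 - 8 = 1$)
$\left(\left(z{\left(6,6 \right)} - m\right) + 11\right)^{2} = \left(\left(\frac{2}{3 + 6} - 1\right) + 11\right)^{2} = \left(\left(\frac{2}{9} - 1\right) + 11\right)^{2} = \left(- \frac{7}{9} + 11\right)^{2} = \left(\frac{92}{9}\right)^{2} = \frac{8464}{81}$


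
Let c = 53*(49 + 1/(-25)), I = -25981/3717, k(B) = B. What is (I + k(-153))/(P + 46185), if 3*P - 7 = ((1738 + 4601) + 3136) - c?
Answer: -14867050/4505069667 ≈ -0.0033001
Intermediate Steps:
I = -25981/3717 (I = -25981*1/3717 = -25981/3717 ≈ -6.9898)
c = 64872/25 (c = 53*(49 - 1/25) = 53*(1224/25) = 64872/25 ≈ 2594.9)
P = 172178/75 (P = 7/3 + (((1738 + 4601) + 3136) - 1*64872/25)/3 = 7/3 + ((6339 + 3136) - 64872/25)/3 = 7/3 + (9475 - 64872/25)/3 = 7/3 + (⅓)*(172003/25) = 7/3 + 172003/75 = 172178/75 ≈ 2295.7)
(I + k(-153))/(P + 46185) = (-25981/3717 - 153)/(172178/75 + 46185) = -594682/(3717*3636053/75) = -594682/3717*75/3636053 = -14867050/4505069667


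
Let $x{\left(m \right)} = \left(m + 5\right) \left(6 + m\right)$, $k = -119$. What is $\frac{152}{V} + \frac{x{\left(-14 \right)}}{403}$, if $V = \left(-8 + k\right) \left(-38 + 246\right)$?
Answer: $\frac{17699}{102362} \approx 0.17291$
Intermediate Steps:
$x{\left(m \right)} = \left(5 + m\right) \left(6 + m\right)$
$V = -26416$ ($V = \left(-8 - 119\right) \left(-38 + 246\right) = \left(-127\right) 208 = -26416$)
$\frac{152}{V} + \frac{x{\left(-14 \right)}}{403} = \frac{152}{-26416} + \frac{30 + \left(-14\right)^{2} + 11 \left(-14\right)}{403} = 152 \left(- \frac{1}{26416}\right) + \left(30 + 196 - 154\right) \frac{1}{403} = - \frac{19}{3302} + 72 \cdot \frac{1}{403} = - \frac{19}{3302} + \frac{72}{403} = \frac{17699}{102362}$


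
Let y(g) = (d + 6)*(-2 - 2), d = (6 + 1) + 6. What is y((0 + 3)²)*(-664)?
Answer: 50464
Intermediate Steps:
d = 13 (d = 7 + 6 = 13)
y(g) = -76 (y(g) = (13 + 6)*(-2 - 2) = 19*(-4) = -76)
y((0 + 3)²)*(-664) = -76*(-664) = 50464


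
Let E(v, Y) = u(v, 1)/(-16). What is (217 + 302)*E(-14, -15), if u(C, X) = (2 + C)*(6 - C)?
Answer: 7785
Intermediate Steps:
E(v, Y) = -3/4 - v/4 + v**2/16 (E(v, Y) = (12 - v**2 + 4*v)/(-16) = (12 - v**2 + 4*v)*(-1/16) = -3/4 - v/4 + v**2/16)
(217 + 302)*E(-14, -15) = (217 + 302)*(-3/4 - 1/4*(-14) + (1/16)*(-14)**2) = 519*(-3/4 + 7/2 + (1/16)*196) = 519*(-3/4 + 7/2 + 49/4) = 519*15 = 7785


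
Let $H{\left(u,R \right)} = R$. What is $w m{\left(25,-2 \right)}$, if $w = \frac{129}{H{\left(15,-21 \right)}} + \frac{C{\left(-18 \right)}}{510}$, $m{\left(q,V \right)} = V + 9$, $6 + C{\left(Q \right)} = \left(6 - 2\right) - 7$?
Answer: $- \frac{7331}{170} \approx -43.124$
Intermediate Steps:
$C{\left(Q \right)} = -9$ ($C{\left(Q \right)} = -6 + \left(\left(6 - 2\right) - 7\right) = -6 + \left(4 - 7\right) = -6 - 3 = -9$)
$m{\left(q,V \right)} = 9 + V$
$w = - \frac{7331}{1190}$ ($w = \frac{129}{-21} - \frac{9}{510} = 129 \left(- \frac{1}{21}\right) - \frac{3}{170} = - \frac{43}{7} - \frac{3}{170} = - \frac{7331}{1190} \approx -6.1605$)
$w m{\left(25,-2 \right)} = - \frac{7331 \left(9 - 2\right)}{1190} = \left(- \frac{7331}{1190}\right) 7 = - \frac{7331}{170}$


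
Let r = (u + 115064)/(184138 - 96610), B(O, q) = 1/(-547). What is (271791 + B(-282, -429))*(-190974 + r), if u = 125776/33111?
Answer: -10285442135098026853364/198160295697 ≈ -5.1905e+10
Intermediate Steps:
B(O, q) = -1/547
u = 125776/33111 (u = 125776*(1/33111) = 125776/33111 ≈ 3.7986)
r = 476251235/362267451 (r = (125776/33111 + 115064)/(184138 - 96610) = (3810009880/33111)/87528 = (3810009880/33111)*(1/87528) = 476251235/362267451 ≈ 1.3146)
(271791 + B(-282, -429))*(-190974 + r) = (271791 - 1/547)*(-190974 + 476251235/362267451) = (148669676/547)*(-69183187936039/362267451) = -10285442135098026853364/198160295697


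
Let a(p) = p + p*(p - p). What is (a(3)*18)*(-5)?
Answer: -270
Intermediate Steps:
a(p) = p (a(p) = p + p*0 = p + 0 = p)
(a(3)*18)*(-5) = (3*18)*(-5) = 54*(-5) = -270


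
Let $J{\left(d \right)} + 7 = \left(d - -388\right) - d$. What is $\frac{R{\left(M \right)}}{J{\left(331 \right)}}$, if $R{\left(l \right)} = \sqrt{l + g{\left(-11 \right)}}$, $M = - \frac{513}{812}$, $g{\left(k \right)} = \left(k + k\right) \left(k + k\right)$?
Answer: $\frac{\sqrt{79676485}}{154686} \approx 0.057705$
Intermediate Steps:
$g{\left(k \right)} = 4 k^{2}$ ($g{\left(k \right)} = 2 k 2 k = 4 k^{2}$)
$J{\left(d \right)} = 381$ ($J{\left(d \right)} = -7 + \left(\left(d - -388\right) - d\right) = -7 + \left(\left(d + 388\right) - d\right) = -7 + \left(\left(388 + d\right) - d\right) = -7 + 388 = 381$)
$M = - \frac{513}{812}$ ($M = \left(-513\right) \frac{1}{812} = - \frac{513}{812} \approx -0.63177$)
$R{\left(l \right)} = \sqrt{484 + l}$ ($R{\left(l \right)} = \sqrt{l + 4 \left(-11\right)^{2}} = \sqrt{l + 4 \cdot 121} = \sqrt{l + 484} = \sqrt{484 + l}$)
$\frac{R{\left(M \right)}}{J{\left(331 \right)}} = \frac{\sqrt{484 - \frac{513}{812}}}{381} = \sqrt{\frac{392495}{812}} \cdot \frac{1}{381} = \frac{\sqrt{79676485}}{406} \cdot \frac{1}{381} = \frac{\sqrt{79676485}}{154686}$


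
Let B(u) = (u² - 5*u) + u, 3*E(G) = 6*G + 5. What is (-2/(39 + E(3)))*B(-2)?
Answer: -18/35 ≈ -0.51429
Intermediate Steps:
E(G) = 5/3 + 2*G (E(G) = (6*G + 5)/3 = (5 + 6*G)/3 = 5/3 + 2*G)
B(u) = u² - 4*u
(-2/(39 + E(3)))*B(-2) = (-2/(39 + (5/3 + 2*3)))*(-2*(-4 - 2)) = (-2/(39 + (5/3 + 6)))*(-2*(-6)) = -2/(39 + 23/3)*12 = -2/140/3*12 = -2*3/140*12 = -3/70*12 = -18/35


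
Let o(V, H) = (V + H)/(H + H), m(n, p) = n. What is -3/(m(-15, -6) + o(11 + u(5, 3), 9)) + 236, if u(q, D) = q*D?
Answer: 55514/235 ≈ 236.23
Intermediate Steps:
u(q, D) = D*q
o(V, H) = (H + V)/(2*H) (o(V, H) = (H + V)/((2*H)) = (H + V)*(1/(2*H)) = (H + V)/(2*H))
-3/(m(-15, -6) + o(11 + u(5, 3), 9)) + 236 = -3/(-15 + (½)*(9 + (11 + 3*5))/9) + 236 = -3/(-15 + (½)*(⅑)*(9 + (11 + 15))) + 236 = -3/(-15 + (½)*(⅑)*(9 + 26)) + 236 = -3/(-15 + (½)*(⅑)*35) + 236 = -3/(-15 + 35/18) + 236 = -3/(-235/18) + 236 = -18/235*(-3) + 236 = 54/235 + 236 = 55514/235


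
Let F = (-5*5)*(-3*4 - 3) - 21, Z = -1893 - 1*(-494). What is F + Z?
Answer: -1045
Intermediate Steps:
Z = -1399 (Z = -1893 + 494 = -1399)
F = 354 (F = -25*(-12 - 3) - 21 = -25*(-15) - 21 = 375 - 21 = 354)
F + Z = 354 - 1399 = -1045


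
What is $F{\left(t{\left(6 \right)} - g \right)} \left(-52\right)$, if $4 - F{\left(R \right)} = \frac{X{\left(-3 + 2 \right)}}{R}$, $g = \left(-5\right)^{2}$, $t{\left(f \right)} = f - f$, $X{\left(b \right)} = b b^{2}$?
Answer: $- \frac{5148}{25} \approx -205.92$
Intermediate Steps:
$X{\left(b \right)} = b^{3}$
$t{\left(f \right)} = 0$
$g = 25$
$F{\left(R \right)} = 4 + \frac{1}{R}$ ($F{\left(R \right)} = 4 - \frac{\left(-3 + 2\right)^{3}}{R} = 4 - \frac{\left(-1\right)^{3}}{R} = 4 - - \frac{1}{R} = 4 + \frac{1}{R}$)
$F{\left(t{\left(6 \right)} - g \right)} \left(-52\right) = \left(4 + \frac{1}{0 - 25}\right) \left(-52\right) = \left(4 + \frac{1}{-25}\right) \left(-52\right) = \left(4 - \frac{1}{25}\right) \left(-52\right) = \frac{99}{25} \left(-52\right) = - \frac{5148}{25}$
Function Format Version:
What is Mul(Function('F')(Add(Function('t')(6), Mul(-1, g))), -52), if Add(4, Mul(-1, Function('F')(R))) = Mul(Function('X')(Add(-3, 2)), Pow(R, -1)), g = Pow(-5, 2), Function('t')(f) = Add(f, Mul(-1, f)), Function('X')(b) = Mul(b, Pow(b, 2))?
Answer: Rational(-5148, 25) ≈ -205.92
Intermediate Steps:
Function('X')(b) = Pow(b, 3)
Function('t')(f) = 0
g = 25
Function('F')(R) = Add(4, Pow(R, -1)) (Function('F')(R) = Add(4, Mul(-1, Mul(Pow(Add(-3, 2), 3), Pow(R, -1)))) = Add(4, Mul(-1, Mul(Pow(-1, 3), Pow(R, -1)))) = Add(4, Mul(-1, Mul(-1, Pow(R, -1)))) = Add(4, Pow(R, -1)))
Mul(Function('F')(Add(Function('t')(6), Mul(-1, g))), -52) = Mul(Add(4, Pow(Add(0, Mul(-1, 25)), -1)), -52) = Mul(Add(4, Pow(Add(0, -25), -1)), -52) = Mul(Add(4, Pow(-25, -1)), -52) = Mul(Add(4, Rational(-1, 25)), -52) = Mul(Rational(99, 25), -52) = Rational(-5148, 25)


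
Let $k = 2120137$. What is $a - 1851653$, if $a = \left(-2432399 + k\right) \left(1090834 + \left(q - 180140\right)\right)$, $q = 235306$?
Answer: $-357854103653$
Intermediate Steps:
$a = -357852252000$ ($a = \left(-2432399 + 2120137\right) \left(1090834 + \left(235306 - 180140\right)\right) = - 312262 \left(1090834 + 55166\right) = \left(-312262\right) 1146000 = -357852252000$)
$a - 1851653 = -357852252000 - 1851653 = -357854103653$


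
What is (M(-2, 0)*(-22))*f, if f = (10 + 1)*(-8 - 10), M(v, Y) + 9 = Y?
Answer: -39204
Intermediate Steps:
M(v, Y) = -9 + Y
f = -198 (f = 11*(-18) = -198)
(M(-2, 0)*(-22))*f = ((-9 + 0)*(-22))*(-198) = -9*(-22)*(-198) = 198*(-198) = -39204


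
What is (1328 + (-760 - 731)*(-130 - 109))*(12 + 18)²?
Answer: 321909300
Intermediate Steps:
(1328 + (-760 - 731)*(-130 - 109))*(12 + 18)² = (1328 - 1491*(-239))*30² = (1328 + 356349)*900 = 357677*900 = 321909300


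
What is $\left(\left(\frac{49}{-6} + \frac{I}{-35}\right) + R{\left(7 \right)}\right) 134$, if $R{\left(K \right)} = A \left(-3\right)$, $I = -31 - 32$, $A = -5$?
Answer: $\frac{17353}{15} \approx 1156.9$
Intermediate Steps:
$I = -63$ ($I = -31 - 32 = -63$)
$R{\left(K \right)} = 15$ ($R{\left(K \right)} = \left(-5\right) \left(-3\right) = 15$)
$\left(\left(\frac{49}{-6} + \frac{I}{-35}\right) + R{\left(7 \right)}\right) 134 = \left(\left(\frac{49}{-6} - \frac{63}{-35}\right) + 15\right) 134 = \left(\left(49 \left(- \frac{1}{6}\right) - - \frac{9}{5}\right) + 15\right) 134 = \left(\left(- \frac{49}{6} + \frac{9}{5}\right) + 15\right) 134 = \left(- \frac{191}{30} + 15\right) 134 = \frac{259}{30} \cdot 134 = \frac{17353}{15}$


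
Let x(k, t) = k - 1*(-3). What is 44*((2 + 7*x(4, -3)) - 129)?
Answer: -3432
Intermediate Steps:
x(k, t) = 3 + k (x(k, t) = k + 3 = 3 + k)
44*((2 + 7*x(4, -3)) - 129) = 44*((2 + 7*(3 + 4)) - 129) = 44*((2 + 7*7) - 129) = 44*((2 + 49) - 129) = 44*(51 - 129) = 44*(-78) = -3432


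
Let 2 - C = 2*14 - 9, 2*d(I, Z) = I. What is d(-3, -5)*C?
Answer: 51/2 ≈ 25.500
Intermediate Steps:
d(I, Z) = I/2
C = -17 (C = 2 - (2*14 - 9) = 2 - (28 - 9) = 2 - 1*19 = 2 - 19 = -17)
d(-3, -5)*C = ((½)*(-3))*(-17) = -3/2*(-17) = 51/2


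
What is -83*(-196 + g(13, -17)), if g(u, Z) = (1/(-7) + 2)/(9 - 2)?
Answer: 796053/49 ≈ 16246.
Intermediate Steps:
g(u, Z) = 13/49 (g(u, Z) = (-⅐ + 2)/7 = (13/7)*(⅐) = 13/49)
-83*(-196 + g(13, -17)) = -83*(-196 + 13/49) = -83*(-9591/49) = 796053/49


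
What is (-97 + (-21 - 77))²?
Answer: 38025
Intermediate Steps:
(-97 + (-21 - 77))² = (-97 - 98)² = (-195)² = 38025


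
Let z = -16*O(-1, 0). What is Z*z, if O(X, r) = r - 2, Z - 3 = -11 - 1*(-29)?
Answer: 672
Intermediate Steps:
Z = 21 (Z = 3 + (-11 - 1*(-29)) = 3 + (-11 + 29) = 3 + 18 = 21)
O(X, r) = -2 + r
z = 32 (z = -16*(-2 + 0) = -16*(-2) = 32)
Z*z = 21*32 = 672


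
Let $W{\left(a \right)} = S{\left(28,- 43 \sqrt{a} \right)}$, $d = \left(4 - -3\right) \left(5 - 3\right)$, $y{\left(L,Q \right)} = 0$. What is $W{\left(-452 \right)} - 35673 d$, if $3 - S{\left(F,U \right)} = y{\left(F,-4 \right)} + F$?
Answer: $-499447$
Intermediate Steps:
$S{\left(F,U \right)} = 3 - F$ ($S{\left(F,U \right)} = 3 - \left(0 + F\right) = 3 - F$)
$d = 14$ ($d = \left(4 + 3\right) 2 = 7 \cdot 2 = 14$)
$W{\left(a \right)} = -25$ ($W{\left(a \right)} = 3 - 28 = -25$)
$W{\left(-452 \right)} - 35673 d = -25 - 499422 = -499447$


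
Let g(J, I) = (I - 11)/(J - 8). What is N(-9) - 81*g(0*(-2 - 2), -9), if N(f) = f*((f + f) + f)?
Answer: 81/2 ≈ 40.500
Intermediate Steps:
N(f) = 3*f² (N(f) = f*(2*f + f) = f*(3*f) = 3*f²)
g(J, I) = (-11 + I)/(-8 + J)
N(-9) - 81*g(0*(-2 - 2), -9) = 3*(-9)² - 81*(-11 - 9)/(-8 + 0*(-2 - 2)) = 3*81 - 81*(-20)/(-8 + 0*(-4)) = 243 - 81*(-20)/(-8 + 0) = 243 - 81*(-20)/(-8) = 243 - (-81)*(-20)/8 = 243 - 81*5/2 = 243 - 405/2 = 81/2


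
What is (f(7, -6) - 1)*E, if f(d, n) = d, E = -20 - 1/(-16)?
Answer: -957/8 ≈ -119.63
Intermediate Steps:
E = -319/16 (E = -20 - 1*(-1/16) = -20 + 1/16 = -319/16 ≈ -19.938)
(f(7, -6) - 1)*E = (7 - 1)*(-319/16) = 6*(-319/16) = -957/8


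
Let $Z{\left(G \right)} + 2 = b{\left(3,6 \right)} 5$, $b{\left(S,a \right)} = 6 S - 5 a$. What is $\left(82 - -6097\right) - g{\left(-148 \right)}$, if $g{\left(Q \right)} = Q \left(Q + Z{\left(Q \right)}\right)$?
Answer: $-24901$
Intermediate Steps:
$b{\left(S,a \right)} = - 5 a + 6 S$
$Z{\left(G \right)} = -62$ ($Z{\left(G \right)} = -2 + \left(\left(-5\right) 6 + 6 \cdot 3\right) 5 = -2 + \left(-30 + 18\right) 5 = -2 - 60 = -62$)
$g{\left(Q \right)} = Q \left(-62 + Q\right)$ ($g{\left(Q \right)} = Q \left(Q - 62\right) = Q \left(-62 + Q\right)$)
$\left(82 - -6097\right) - g{\left(-148 \right)} = \left(82 - -6097\right) - - 148 \left(-62 - 148\right) = \left(82 + 6097\right) - \left(-148\right) \left(-210\right) = 6179 - 31080 = -24901$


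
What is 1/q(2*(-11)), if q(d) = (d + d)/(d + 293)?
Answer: -271/44 ≈ -6.1591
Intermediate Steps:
q(d) = 2*d/(293 + d) (q(d) = (2*d)/(293 + d) = 2*d/(293 + d))
1/q(2*(-11)) = 1/(2*(2*(-11))/(293 + 2*(-11))) = 1/(2*(-22)/(293 - 22)) = 1/(2*(-22)/271) = 1/(2*(-22)*(1/271)) = 1/(-44/271) = -271/44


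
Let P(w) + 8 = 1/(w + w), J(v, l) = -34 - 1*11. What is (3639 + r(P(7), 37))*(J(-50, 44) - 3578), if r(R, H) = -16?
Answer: -13126129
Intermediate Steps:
J(v, l) = -45 (J(v, l) = -34 - 11 = -45)
P(w) = -8 + 1/(2*w) (P(w) = -8 + 1/(w + w) = -8 + 1/(2*w))
(3639 + r(P(7), 37))*(J(-50, 44) - 3578) = (3639 - 16)*(-45 - 3578) = 3623*(-3623) = -13126129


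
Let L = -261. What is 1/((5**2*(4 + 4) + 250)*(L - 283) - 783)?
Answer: -1/245583 ≈ -4.0719e-6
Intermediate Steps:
1/((5**2*(4 + 4) + 250)*(L - 283) - 783) = 1/((5**2*(4 + 4) + 250)*(-261 - 283) - 783) = 1/((25*8 + 250)*(-544) - 783) = 1/((200 + 250)*(-544) - 783) = 1/(450*(-544) - 783) = 1/(-244800 - 783) = 1/(-245583) = -1/245583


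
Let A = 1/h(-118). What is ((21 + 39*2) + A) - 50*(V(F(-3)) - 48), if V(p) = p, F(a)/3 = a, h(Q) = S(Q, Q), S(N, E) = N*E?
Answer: 41061877/13924 ≈ 2949.0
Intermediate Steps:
S(N, E) = E*N
h(Q) = Q² (h(Q) = Q*Q = Q²)
A = 1/13924 (A = 1/((-118)²) = 1/13924 ≈ 7.1818e-5)
F(a) = 3*a
((21 + 39*2) + A) - 50*(V(F(-3)) - 48) = ((21 + 39*2) + 1/13924) - 50*(3*(-3) - 48) = ((21 + 78) + 1/13924) - 50*(-9 - 48) = (99 + 1/13924) - 50*(-57) = 1378477/13924 + 2850 = 41061877/13924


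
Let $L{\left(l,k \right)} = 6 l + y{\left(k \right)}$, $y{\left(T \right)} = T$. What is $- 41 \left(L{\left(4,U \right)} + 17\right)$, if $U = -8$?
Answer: $-1353$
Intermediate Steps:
$L{\left(l,k \right)} = k + 6 l$ ($L{\left(l,k \right)} = 6 l + k = k + 6 l$)
$- 41 \left(L{\left(4,U \right)} + 17\right) = - 41 \left(\left(-8 + 6 \cdot 4\right) + 17\right) = - 41 \left(\left(-8 + 24\right) + 17\right) = - 41 \left(16 + 17\right) = \left(-41\right) 33 = -1353$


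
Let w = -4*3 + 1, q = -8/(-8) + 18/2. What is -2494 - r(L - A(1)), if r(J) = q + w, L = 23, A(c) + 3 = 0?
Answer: -2493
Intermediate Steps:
A(c) = -3 (A(c) = -3 + 0 = -3)
q = 10 (q = -8*(-1/8) + 18*(1/2) = 1 + 9 = 10)
w = -11 (w = -12 + 1 = -11)
r(J) = -1 (r(J) = 10 - 11 = -1)
-2494 - r(L - A(1)) = -2494 - 1*(-1) = -2494 + 1 = -2493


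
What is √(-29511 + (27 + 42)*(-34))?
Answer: I*√31857 ≈ 178.49*I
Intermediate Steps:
√(-29511 + (27 + 42)*(-34)) = √(-29511 + 69*(-34)) = √(-29511 - 2346) = √(-31857) = I*√31857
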